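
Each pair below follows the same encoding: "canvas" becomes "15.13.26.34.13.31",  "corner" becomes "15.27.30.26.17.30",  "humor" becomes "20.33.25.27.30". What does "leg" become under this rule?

24.17.19

c is letter #3 and maps to 15: an offset of 12. Each letter is replaced by its alphabet position (a=1..z=26) + 12.
For leg: l=12→24, e=5→17, g=7→19.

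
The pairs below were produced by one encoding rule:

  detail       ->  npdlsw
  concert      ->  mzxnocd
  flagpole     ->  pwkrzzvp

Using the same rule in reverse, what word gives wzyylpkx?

Shifts by position in detail: pos 0: d→n (+10), pos 1: e→p (+11), pos 2: t→d (+10), pos 3: a→l (+11) — repeating every 2. It's a Vigenère-style cipher with numeric key [10,11]: position i shifts by key[i mod 2].
Decoding wzyylpkx: w−10=m, z−11=o, y−10=o, y−11=n, l−10=b, p−11=e, k−10=a, x−11=m.

moonbeam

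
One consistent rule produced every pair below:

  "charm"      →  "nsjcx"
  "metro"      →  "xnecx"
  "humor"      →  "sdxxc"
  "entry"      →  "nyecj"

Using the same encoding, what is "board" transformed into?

mxjco

The shift depends on letter class: consonant c→n is +11, but vowel a→j is +9. The rule splits by letter class: vowels +9, consonants +11.
On board: b(cons)+11=m, o(vowel)+9=x, a(vowel)+9=j, r(cons)+11=c, d(cons)+11=o.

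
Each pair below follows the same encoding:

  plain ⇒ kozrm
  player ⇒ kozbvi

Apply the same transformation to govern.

Each pair mirrors across the alphabet (p↔k, l↔o, a↔z): positions sum to 25. This is the alphabet-reversal cipher (Atbash): a becomes z, b becomes y, etc.
Applying it to govern: g↔t, o↔l, v↔e, e↔v, r↔i, n↔m.

tlevim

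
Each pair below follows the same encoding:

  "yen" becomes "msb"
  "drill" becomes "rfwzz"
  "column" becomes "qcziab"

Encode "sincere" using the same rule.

Compare letters: y→m is +14, e→s is +14, n→b is +14 — a constant shift. Each letter is shifted forward by 14 in the alphabet (a Caesar shift of +14).
For sincere: s+14=g, i+14=w, n+14=b, c+14=q, e+14=s, r+14=f, e+14=s.

gwbqsfs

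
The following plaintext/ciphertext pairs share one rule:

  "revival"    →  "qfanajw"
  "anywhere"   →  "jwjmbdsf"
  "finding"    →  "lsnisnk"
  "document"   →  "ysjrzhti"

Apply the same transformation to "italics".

xhnqfyn

The output letters match the input read backwards, each shifted +5: revival reversed is laviver. The word is reversed, then every letter is shifted forward by 5.
For italics: reverse → scilati; then shift: s+5=x, c+5=h, i+5=n, l+5=q, a+5=f, t+5=y, i+5=n.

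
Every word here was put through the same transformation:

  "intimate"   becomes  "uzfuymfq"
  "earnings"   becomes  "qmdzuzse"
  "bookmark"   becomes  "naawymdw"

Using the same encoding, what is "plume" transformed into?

Compare letters: i→u is +12, n→z is +12, t→f is +12 — a constant shift. Each letter is shifted forward by 12 in the alphabet (a Caesar shift of +12).
For plume: p+12=b, l+12=x, u+12=g, m+12=y, e+12=q.

bxgyq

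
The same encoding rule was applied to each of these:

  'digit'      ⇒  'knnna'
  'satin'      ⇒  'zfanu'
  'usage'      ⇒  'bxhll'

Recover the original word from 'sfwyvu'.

Shifts by position in digit: pos 0: d→k (+7), pos 1: i→n (+5), pos 2: g→n (+7), pos 3: i→n (+5) — repeating every 2. It's a Vigenère-style cipher with numeric key [7,5]: position i shifts by key[i mod 2].
Undoing it on sfwyvu: s−7=l, f−5=a, w−7=p, y−5=t, v−7=o, u−5=p.

laptop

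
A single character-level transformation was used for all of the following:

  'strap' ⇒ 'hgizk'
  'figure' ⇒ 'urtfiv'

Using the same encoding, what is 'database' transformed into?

Each pair mirrors across the alphabet (s↔h, t↔g, r↔i): positions sum to 25. This is the alphabet-reversal cipher (Atbash): a becomes z, b becomes y, etc.
Applying it to database: d↔w, a↔z, t↔g, a↔z, b↔y, a↔z, s↔h, e↔v.

wzgzyzhv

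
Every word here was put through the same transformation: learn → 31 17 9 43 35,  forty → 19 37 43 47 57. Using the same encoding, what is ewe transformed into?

The formula is n = 2×(alphabet index, a=1) + 7.
On ewe: e=5→17, w=23→53, e=5→17.

17 53 17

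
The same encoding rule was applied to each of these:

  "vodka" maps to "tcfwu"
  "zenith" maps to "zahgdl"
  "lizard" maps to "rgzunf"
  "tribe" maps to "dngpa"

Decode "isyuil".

squash

Each letter's alphabet position (a=0..z=25) is mapped through 21·x+20 mod 26 — an affine cipher.
Reversing it on isyuil: i(8)→5·(8−20)≡18=s; s(18)→5·(18−20)≡16=q; y(24)→5·(24−20)≡20=u; u(20)→5·(20−20)≡0=a; i(8)→5·(8−20)≡18=s; l(11)→5·(11−20)≡7=h (all mod 26).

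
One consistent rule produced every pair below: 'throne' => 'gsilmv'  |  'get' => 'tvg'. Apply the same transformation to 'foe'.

Each pair mirrors across the alphabet (t↔g, h↔s, r↔i): positions sum to 25. Each letter is replaced by its mirror in the alphabet: a↔z, b↔y, c↔x, and so on (the Atbash cipher).
Applying it to foe: f↔u, o↔l, e↔v.

ulv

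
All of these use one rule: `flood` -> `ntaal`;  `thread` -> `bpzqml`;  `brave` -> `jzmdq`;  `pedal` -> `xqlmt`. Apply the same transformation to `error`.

The shift depends on letter class: consonant f→n is +8, but vowel o→a is +12. Vowels shift forward by 12 and consonants shift forward by 8.
On error: e(vowel)+12=q, r(cons)+8=z, r(cons)+8=z, o(vowel)+12=a, r(cons)+8=z.

qzzaz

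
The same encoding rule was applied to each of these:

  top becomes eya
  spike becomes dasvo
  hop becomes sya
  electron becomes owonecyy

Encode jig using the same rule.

usr

The shift depends on letter class: consonant t→e is +11, but vowel o→y is +10. Two shifts are in play — +10 for a/e/i/o/u, +11 for every other letter.
Applying it to jig: j(cons)+11=u, i(vowel)+10=s, g(cons)+11=r.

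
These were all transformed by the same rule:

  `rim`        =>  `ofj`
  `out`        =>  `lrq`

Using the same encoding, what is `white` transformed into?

tefqb

Compare letters: r→o is +23, i→f is +23, m→j is +23 — a constant shift. Each letter is shifted forward by 23 in the alphabet (a Caesar shift of +23).
For white: w+23=t, h+23=e, i+23=f, t+23=q, e+23=b.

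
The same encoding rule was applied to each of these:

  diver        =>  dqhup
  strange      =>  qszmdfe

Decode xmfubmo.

The output letters match the input read backwards, each shifted +12: diver reversed is revid. Two steps: reverse the string, then apply a Caesar shift of +12.
Undoing it on xmfubmo: shift back: x−12=l, m−12=a, f−12=t, u−12=i, b−12=p, m−12=a, o−12=c → latipac; then reverse → capital.

capital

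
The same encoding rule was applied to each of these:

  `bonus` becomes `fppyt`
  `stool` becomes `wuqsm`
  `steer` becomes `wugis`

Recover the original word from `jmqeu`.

float

Shifts by position in bonus: pos 0: b→f (+4), pos 1: o→p (+1), pos 2: n→p (+2), pos 3: u→y (+4), pos 4: s→t (+1) — repeating every 3. A repeating key of period 3 is used — shifts +4, +1, +2 over and over.
Undoing it on jmqeu: j−4=f, m−1=l, q−2=o, e−4=a, u−1=t.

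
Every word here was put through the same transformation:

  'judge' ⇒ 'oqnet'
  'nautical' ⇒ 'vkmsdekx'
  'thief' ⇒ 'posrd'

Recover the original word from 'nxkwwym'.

command

The output letters match the input read backwards, each shifted +10: judge reversed is egduj. Two steps: reverse the string, then apply a Caesar shift of +10.
Undoing it on nxkwwym: shift back: n−10=d, x−10=n, k−10=a, w−10=m, w−10=m, y−10=o, m−10=c → dnammoc; then reverse → command.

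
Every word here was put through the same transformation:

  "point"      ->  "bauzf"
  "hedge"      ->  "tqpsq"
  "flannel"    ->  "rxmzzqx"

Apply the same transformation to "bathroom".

nmftdaay

This is a Caesar cipher with shift 12.
On bathroom: b+12=n, a+12=m, t+12=f, h+12=t, r+12=d, o+12=a, o+12=a, m+12=y.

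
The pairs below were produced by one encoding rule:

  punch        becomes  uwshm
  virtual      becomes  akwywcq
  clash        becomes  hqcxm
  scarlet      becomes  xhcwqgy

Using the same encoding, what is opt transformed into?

The rule splits by letter class: vowels +2, consonants +5.
For opt: o(vowel)+2=q, p(cons)+5=u, t(cons)+5=y.

quy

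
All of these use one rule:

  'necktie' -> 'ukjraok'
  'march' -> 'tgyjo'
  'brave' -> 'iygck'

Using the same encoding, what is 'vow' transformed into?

cud

The rule splits by letter class: vowels +6, consonants +7.
Applying it to vow: v(cons)+7=c, o(vowel)+6=u, w(cons)+7=d.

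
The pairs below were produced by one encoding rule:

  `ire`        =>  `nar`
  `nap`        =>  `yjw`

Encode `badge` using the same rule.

npmjk

The output letters match the input read backwards, each shifted +9: ire reversed is eri. The word is reversed, then every letter is shifted forward by 9.
Applying it to badge: reverse → egdab; then shift: e+9=n, g+9=p, d+9=m, a+9=j, b+9=k.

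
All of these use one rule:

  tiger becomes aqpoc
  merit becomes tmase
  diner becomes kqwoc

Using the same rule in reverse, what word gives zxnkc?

spear

In tiger: t→a is +7, i→q is +8, g→p is +9, e→o is +10 — the shift increases by 1 each position. Letter i (0-indexed) is shifted by i+7, so successive shifts are 7, 8, 9, ….
Undoing it on zxnkc: z−7=s, x−8=p, n−9=e, k−10=a, c−11=r.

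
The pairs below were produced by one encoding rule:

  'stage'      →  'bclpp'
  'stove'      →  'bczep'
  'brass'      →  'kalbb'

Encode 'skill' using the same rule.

bttuu

The shift depends on letter class: consonant s→b is +9, but vowel a→l is +11. Two shifts are in play — +11 for a/e/i/o/u, +9 for every other letter.
Applying it to skill: s(cons)+9=b, k(cons)+9=t, i(vowel)+11=t, l(cons)+9=u, l(cons)+9=u.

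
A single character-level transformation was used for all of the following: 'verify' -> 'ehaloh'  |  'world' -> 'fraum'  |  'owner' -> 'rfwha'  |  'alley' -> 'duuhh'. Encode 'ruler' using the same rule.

axuha

The shift depends on letter class: consonant v→e is +9, but vowel e→h is +3. Vowels shift forward by 3 and consonants shift forward by 9.
For ruler: r(cons)+9=a, u(vowel)+3=x, l(cons)+9=u, e(vowel)+3=h, r(cons)+9=a.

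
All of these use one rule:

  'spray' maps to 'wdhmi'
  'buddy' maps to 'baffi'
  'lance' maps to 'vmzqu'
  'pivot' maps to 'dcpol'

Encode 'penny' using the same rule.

s(18)→w(22) and p(15)→d(3) fit y≡15x+12 (mod 26); the inverse of 15 mod 26 is 7. Treating letters as 0–25, the rule is x ↦ 15x + 12 (mod 26).
Applying it to penny: p(15)→15·15+12≡3=d; e(4)→15·4+12≡20=u; n(13)→15·13+12≡25=z; n(13)→15·13+12≡25=z; y(24)→15·24+12≡8=i (all mod 26).

duzzi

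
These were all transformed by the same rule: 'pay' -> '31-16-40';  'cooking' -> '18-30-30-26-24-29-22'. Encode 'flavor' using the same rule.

p is letter #16 and maps to 31: an offset of 15. Each letter is replaced by its alphabet position (a=1..z=26) + 15.
On flavor: f=6→21, l=12→27, a=1→16, v=22→37, o=15→30, r=18→33.

21-27-16-37-30-33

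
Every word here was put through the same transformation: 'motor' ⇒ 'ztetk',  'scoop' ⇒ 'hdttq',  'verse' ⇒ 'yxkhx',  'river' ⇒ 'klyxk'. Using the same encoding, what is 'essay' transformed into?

m(12)→z(25) and o(14)→t(19) fit y≡23x+9 (mod 26); the inverse of 23 mod 26 is 17. Treating letters as 0–25, the rule is x ↦ 23x + 9 (mod 26).
For essay: e(4)→23·4+9≡23=x; s(18)→23·18+9≡7=h; s(18)→23·18+9≡7=h; a(0)→23·0+9≡9=j; y(24)→23·24+9≡15=p (all mod 26).

xhhjp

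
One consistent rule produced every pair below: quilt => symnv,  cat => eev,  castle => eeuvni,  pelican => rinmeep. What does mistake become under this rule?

omuvemi

The shift depends on letter class: consonant q→s is +2, but vowel u→y is +4. Two shifts are in play — +4 for a/e/i/o/u, +2 for every other letter.
On mistake: m(cons)+2=o, i(vowel)+4=m, s(cons)+2=u, t(cons)+2=v, a(vowel)+4=e, k(cons)+2=m, e(vowel)+4=i.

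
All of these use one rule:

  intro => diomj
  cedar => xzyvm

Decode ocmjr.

Compare letters: i→d is +21, n→i is +21, t→o is +21 — a constant shift. Every letter moves 21 places later in the alphabet, wrapping around z→a.
Undoing it on ocmjr: o−21=t, c−21=h, m−21=r, j−21=o, r−21=w.

throw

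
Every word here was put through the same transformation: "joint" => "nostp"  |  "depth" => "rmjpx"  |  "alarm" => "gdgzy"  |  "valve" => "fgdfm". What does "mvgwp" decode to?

Treating letters as 0–25, the rule is x ↦ 21x + 6 (mod 26).
Decoding mvgwp: m(12)→5·(12−6)≡4=e; v(21)→5·(21−6)≡23=x; g(6)→5·(6−6)≡0=a; w(22)→5·(22−6)≡2=c; p(15)→5·(15−6)≡19=t (all mod 26).

exact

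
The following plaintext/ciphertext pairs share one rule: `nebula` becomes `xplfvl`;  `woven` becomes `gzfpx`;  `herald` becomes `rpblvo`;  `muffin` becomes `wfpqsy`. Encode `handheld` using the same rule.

rlxorpvo

Shifts by position in nebula: pos 0: n→x (+10), pos 1: e→p (+11), pos 2: b→l (+10), pos 3: u→f (+11) — repeating every 2. The shifts repeat in a cycle of length 2: positions 0,1,… shift by +10, +11, then the pattern repeats.
For handheld: h+10=r, a+11=l, n+10=x, d+11=o, h+10=r, e+11=p, l+10=v, d+11=o.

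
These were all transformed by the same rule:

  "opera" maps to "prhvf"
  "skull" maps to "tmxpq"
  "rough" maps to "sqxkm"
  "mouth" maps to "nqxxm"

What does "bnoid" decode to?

In opera: o→p is +1, p→r is +2, e→h is +3, r→v is +4 — the shift increases by 1 each position. Letter i (0-indexed) is shifted by i+1, so successive shifts are 1, 2, 3, ….
Reversing it on bnoid: b−1=a, n−2=l, o−3=l, i−4=e, d−5=y.

alley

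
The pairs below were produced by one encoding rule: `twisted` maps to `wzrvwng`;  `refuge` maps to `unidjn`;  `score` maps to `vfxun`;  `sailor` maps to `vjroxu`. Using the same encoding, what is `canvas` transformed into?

The shift depends on letter class: consonant t→w is +3, but vowel i→r is +9. The rule splits by letter class: vowels +9, consonants +3.
On canvas: c(cons)+3=f, a(vowel)+9=j, n(cons)+3=q, v(cons)+3=y, a(vowel)+9=j, s(cons)+3=v.

fjqyjv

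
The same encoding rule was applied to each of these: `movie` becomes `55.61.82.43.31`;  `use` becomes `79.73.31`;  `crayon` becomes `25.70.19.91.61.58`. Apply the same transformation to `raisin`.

m(#13)→55 and o(#15)→61: differences scale by 3, so n = 3·pos + 16. With a=1..z=26, the number is 3·pos + 16.
Applying it to raisin: r=18→70, a=1→19, i=9→43, s=19→73, i=9→43, n=14→58.

70.19.43.73.43.58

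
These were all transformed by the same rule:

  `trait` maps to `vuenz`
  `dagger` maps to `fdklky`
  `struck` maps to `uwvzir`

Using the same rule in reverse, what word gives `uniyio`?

sketch

In trait: t→v is +2, r→u is +3, a→e is +4, i→n is +5 — the shift increases by 1 each position. The shift increases by 1 at each position, starting from +2: 2, 3, 4, ….
Decoding uniyio: u−2=s, n−3=k, i−4=e, y−5=t, i−6=c, o−7=h.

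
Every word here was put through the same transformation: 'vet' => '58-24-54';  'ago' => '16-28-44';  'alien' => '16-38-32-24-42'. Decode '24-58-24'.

eve

The formula is n = 2×(alphabet index, a=1) + 14.
Reversing it on 24-58-24: 24→(24−14)÷2=5=e, 58→(58−14)÷2=22=v, 24→(24−14)÷2=5=e.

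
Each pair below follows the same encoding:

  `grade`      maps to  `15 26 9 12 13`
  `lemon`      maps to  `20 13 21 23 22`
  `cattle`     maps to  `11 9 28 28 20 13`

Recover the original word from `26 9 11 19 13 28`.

racket

Letters become their 1-based position plus 8 (so a→9, b→10, …).
Decoding 26 9 11 19 13 28: 26→(26−8)÷1=18=r, 9→(9−8)÷1=1=a, 11→(11−8)÷1=3=c, 19→(19−8)÷1=11=k, 13→(13−8)÷1=5=e, 28→(28−8)÷1=20=t.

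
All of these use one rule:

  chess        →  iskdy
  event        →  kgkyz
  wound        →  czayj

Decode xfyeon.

A repeating key of period 2 is used — shifts +6, +11 over and over.
Undoing it on xfyeon: x−6=r, f−11=u, y−6=s, e−11=t, o−6=i, n−11=c.

rustic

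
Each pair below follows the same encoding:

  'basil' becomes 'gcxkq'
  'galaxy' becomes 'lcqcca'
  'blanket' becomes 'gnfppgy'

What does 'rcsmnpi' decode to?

Shifts by position in basil: pos 0: b→g (+5), pos 1: a→c (+2), pos 2: s→x (+5), pos 3: i→k (+2) — repeating every 2. It's a Vigenère-style cipher with numeric key [5,2]: position i shifts by key[i mod 2].
Undoing it on rcsmnpi: r−5=m, c−2=a, s−5=n, m−2=k, n−5=i, p−2=n, i−5=d.

mankind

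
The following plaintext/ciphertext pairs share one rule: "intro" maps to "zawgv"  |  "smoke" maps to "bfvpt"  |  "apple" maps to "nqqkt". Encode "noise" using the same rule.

avzbt

Each letter's alphabet position (a=0..z=25) is mapped through 21·x+13 mod 26 — an affine cipher.
On noise: n(13)→21·13+13≡0=a; o(14)→21·14+13≡21=v; i(8)→21·8+13≡25=z; s(18)→21·18+13≡1=b; e(4)→21·4+13≡19=t (all mod 26).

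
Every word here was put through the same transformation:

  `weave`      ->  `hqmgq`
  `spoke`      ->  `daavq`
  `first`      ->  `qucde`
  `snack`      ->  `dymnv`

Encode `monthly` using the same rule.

The shift depends on letter class: consonant w→h is +11, but vowel e→q is +12. Vowels shift forward by 12 and consonants shift forward by 11.
Applying it to monthly: m(cons)+11=x, o(vowel)+12=a, n(cons)+11=y, t(cons)+11=e, h(cons)+11=s, l(cons)+11=w, y(cons)+11=j.

xayeswj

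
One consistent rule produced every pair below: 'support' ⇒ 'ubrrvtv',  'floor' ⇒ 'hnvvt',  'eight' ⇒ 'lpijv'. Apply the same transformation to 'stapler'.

The shift depends on letter class: consonant s→u is +2, but vowel u→b is +7. Two shifts are in play — +7 for a/e/i/o/u, +2 for every other letter.
Applying it to stapler: s(cons)+2=u, t(cons)+2=v, a(vowel)+7=h, p(cons)+2=r, l(cons)+2=n, e(vowel)+7=l, r(cons)+2=t.

uvhrnlt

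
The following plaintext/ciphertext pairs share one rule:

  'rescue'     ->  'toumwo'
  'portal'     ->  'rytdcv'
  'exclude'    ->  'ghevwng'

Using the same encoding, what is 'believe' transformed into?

donsgfg

Shifts by position in rescue: pos 0: r→t (+2), pos 1: e→o (+10), pos 2: s→u (+2), pos 3: c→m (+10) — repeating every 2. A repeating key of period 2 is used — shifts +2, +10 over and over.
For believe: b+2=d, e+10=o, l+2=n, i+10=s, e+2=g, v+10=f, e+2=g.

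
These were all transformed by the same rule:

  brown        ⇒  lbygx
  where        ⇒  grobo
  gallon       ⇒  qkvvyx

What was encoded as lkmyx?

Compare letters: b→l is +10, r→b is +10, o→y is +10 — a constant shift. Each letter is shifted forward by 10 in the alphabet (a Caesar shift of +10).
Undoing it on lkmyx: l−10=b, k−10=a, m−10=c, y−10=o, x−10=n.

bacon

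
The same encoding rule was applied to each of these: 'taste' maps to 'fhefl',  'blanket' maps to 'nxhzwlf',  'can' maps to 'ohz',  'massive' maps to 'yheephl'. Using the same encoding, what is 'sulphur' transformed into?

ebxbtbd

The shift depends on letter class: consonant t→f is +12, but vowel a→h is +7. The rule splits by letter class: vowels +7, consonants +12.
On sulphur: s(cons)+12=e, u(vowel)+7=b, l(cons)+12=x, p(cons)+12=b, h(cons)+12=t, u(vowel)+7=b, r(cons)+12=d.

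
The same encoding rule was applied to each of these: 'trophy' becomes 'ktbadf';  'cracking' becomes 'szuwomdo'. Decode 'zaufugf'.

The output letters match the input read backwards, each shifted +12: trophy reversed is yhport. The word is reversed, then every letter is shifted forward by 12.
Reversing it on zaufugf: shift back: z−12=n, a−12=o, u−12=i, f−12=t, u−12=i, g−12=u, f−12=t → noitiut; then reverse → tuition.

tuition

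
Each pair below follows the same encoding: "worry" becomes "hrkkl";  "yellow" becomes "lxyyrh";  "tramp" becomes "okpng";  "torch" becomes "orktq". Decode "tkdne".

crumb

w(22)→h(7) and o(14)→r(17) fit y≡15x+15 (mod 26); the inverse of 15 mod 26 is 7. This is an affine cipher: with a=0,…,z=25, each position x becomes (15x+15) mod 26.
Undoing it on tkdne: t(19)→7·(19−15)≡2=c; k(10)→7·(10−15)≡17=r; d(3)→7·(3−15)≡20=u; n(13)→7·(13−15)≡12=m; e(4)→7·(4−15)≡1=b (all mod 26).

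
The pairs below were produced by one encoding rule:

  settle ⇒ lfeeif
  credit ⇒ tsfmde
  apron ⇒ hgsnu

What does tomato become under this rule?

s(18)→l(11) and e(4)→f(5) fit y≡19x+7 (mod 26); the inverse of 19 mod 26 is 11. This is an affine cipher: with a=0,…,z=25, each position x becomes (19x+7) mod 26.
On tomato: t(19)→19·19+7≡4=e; o(14)→19·14+7≡13=n; m(12)→19·12+7≡1=b; a(0)→19·0+7≡7=h; t(19)→19·19+7≡4=e; o(14)→19·14+7≡13=n (all mod 26).

enbhen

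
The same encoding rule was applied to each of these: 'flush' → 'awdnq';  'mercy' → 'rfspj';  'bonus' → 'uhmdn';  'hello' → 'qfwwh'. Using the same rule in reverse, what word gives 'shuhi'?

robot

f(5)→a(0) and l(11)→w(22) fit y≡21x+25 (mod 26); the inverse of 21 mod 26 is 5. Each letter's alphabet position (a=0..z=25) is mapped through 21·x+25 mod 26 — an affine cipher.
Undoing it on shuhi: s(18)→5·(18−25)≡17=r; h(7)→5·(7−25)≡14=o; u(20)→5·(20−25)≡1=b; h(7)→5·(7−25)≡14=o; i(8)→5·(8−25)≡19=t (all mod 26).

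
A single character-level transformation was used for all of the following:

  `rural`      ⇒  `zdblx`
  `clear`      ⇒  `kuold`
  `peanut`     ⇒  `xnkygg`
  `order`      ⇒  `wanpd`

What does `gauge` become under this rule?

Each letter shifts forward by (position + 8), i.e. 8, 9, 10, … — the shift grows by one for each successive letter.
For gauge: g+8=o, a+9=j, u+10=e, g+11=r, e+12=q.

ojerq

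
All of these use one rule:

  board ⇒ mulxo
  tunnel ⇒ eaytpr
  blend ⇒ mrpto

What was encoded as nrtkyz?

The shifts repeat in a cycle of length 2: positions 0,1,… shift by +11, +6, then the pattern repeats.
Undoing it on nrtkyz: n−11=c, r−6=l, t−11=i, k−6=e, y−11=n, z−6=t.

client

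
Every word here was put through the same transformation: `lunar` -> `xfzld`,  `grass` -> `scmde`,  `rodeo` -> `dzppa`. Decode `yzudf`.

The shifts repeat in a cycle of length 2: positions 0,1,… shift by +12, +11, then the pattern repeats.
Reversing it on yzudf: y−12=m, z−11=o, u−12=i, d−11=s, f−12=t.

moist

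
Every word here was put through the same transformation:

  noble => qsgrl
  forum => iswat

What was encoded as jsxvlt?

gospel

The shift increases by 1 at each position, starting from +3: 3, 4, 5, ….
Decoding jsxvlt: j−3=g, s−4=o, x−5=s, v−6=p, l−7=e, t−8=l.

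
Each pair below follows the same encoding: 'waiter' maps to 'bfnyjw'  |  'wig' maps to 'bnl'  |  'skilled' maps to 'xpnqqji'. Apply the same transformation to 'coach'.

htfhm

Compare letters: w→b is +5, a→f is +5, i→n is +5 — a constant shift. Each letter is shifted forward by 5 in the alphabet (a Caesar shift of +5).
On coach: c+5=h, o+5=t, a+5=f, c+5=h, h+5=m.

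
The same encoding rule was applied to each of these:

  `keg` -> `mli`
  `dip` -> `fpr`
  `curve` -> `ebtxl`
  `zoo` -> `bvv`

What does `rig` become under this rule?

The shift depends on letter class: consonant k→m is +2, but vowel e→l is +7. Two shifts are in play — +7 for a/e/i/o/u, +2 for every other letter.
For rig: r(cons)+2=t, i(vowel)+7=p, g(cons)+2=i.

tpi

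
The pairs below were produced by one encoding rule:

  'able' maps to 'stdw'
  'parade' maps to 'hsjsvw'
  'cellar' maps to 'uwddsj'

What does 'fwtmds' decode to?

It's a constant shift of +18 (ROT18).
Reversing it on fwtmds: f−18=n, w−18=e, t−18=b, m−18=u, d−18=l, s−18=a.

nebula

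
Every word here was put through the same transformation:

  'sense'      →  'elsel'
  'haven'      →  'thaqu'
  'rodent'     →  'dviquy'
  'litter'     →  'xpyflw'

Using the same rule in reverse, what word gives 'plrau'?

It's a Vigenère-style cipher with numeric key [12,7,5]: position i shifts by key[i mod 3].
Reversing it on plrau: p−12=d, l−7=e, r−5=m, a−12=o, u−7=n.

demon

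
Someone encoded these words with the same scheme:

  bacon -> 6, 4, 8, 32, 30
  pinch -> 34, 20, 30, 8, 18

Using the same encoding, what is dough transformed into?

With a=1..z=26, the number is 2·pos + 2.
For dough: d=4→10, o=15→32, u=21→44, g=7→16, h=8→18.

10, 32, 44, 16, 18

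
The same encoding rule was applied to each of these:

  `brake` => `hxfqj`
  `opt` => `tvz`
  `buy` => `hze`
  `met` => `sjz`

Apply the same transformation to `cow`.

The rule splits by letter class: vowels +5, consonants +6.
Applying it to cow: c(cons)+6=i, o(vowel)+5=t, w(cons)+6=c.

itc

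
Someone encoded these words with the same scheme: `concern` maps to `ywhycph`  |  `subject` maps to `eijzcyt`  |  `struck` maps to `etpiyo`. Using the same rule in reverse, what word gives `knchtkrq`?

c(2)→y(24) and o(14)→w(22) fit y≡15x+20 (mod 26); the inverse of 15 mod 26 is 7. Each letter's alphabet position (a=0..z=25) is mapped through 15·x+20 mod 26 — an affine cipher.
Reversing it on knchtkrq: k(10)→7·(10−20)≡8=i; n(13)→7·(13−20)≡3=d; c(2)→7·(2−20)≡4=e; h(7)→7·(7−20)≡13=n; t(19)→7·(19−20)≡19=t; k(10)→7·(10−20)≡8=i; r(17)→7·(17−20)≡5=f; q(16)→7·(16−20)≡24=y (all mod 26).

identify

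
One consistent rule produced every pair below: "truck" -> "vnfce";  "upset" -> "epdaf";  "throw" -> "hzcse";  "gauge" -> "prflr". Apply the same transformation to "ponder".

cpoyza

The output letters match the input read backwards, each shifted +11: truck reversed is kcurt. Two steps: reverse the string, then apply a Caesar shift of +11.
For ponder: reverse → rednop; then shift: r+11=c, e+11=p, d+11=o, n+11=y, o+11=z, p+11=a.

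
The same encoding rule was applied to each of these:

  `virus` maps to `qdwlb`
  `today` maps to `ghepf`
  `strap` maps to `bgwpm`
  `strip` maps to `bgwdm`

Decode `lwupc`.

v(21)→q(16) and i(8)→d(3) fit y≡5x+15 (mod 26); the inverse of 5 mod 26 is 21. Treating letters as 0–25, the rule is x ↦ 5x + 15 (mod 26).
Decoding lwupc: l(11)→21·(11−15)≡20=u; w(22)→21·(22−15)≡17=r; u(20)→21·(20−15)≡1=b; p(15)→21·(15−15)≡0=a; c(2)→21·(2−15)≡13=n (all mod 26).

urban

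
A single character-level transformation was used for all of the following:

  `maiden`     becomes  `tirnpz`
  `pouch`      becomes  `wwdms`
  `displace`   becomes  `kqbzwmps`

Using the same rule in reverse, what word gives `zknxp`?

Letter i (0-indexed) is shifted by i+7, so successive shifts are 7, 8, 9, ….
Undoing it on zknxp: z−7=s, k−8=c, n−9=e, x−10=n, p−11=e.

scene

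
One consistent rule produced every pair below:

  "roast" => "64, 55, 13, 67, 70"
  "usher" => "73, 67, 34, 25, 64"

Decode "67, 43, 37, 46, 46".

r(#18)→64 and o(#15)→55: differences scale by 3, so n = 3·pos + 10. Each letter becomes 3×(its alphabet position, a=1..z=26) + 10.
Undoing it on 67, 43, 37, 46, 46: 67→(67−10)÷3=19=s, 43→(43−10)÷3=11=k, 37→(37−10)÷3=9=i, 46→(46−10)÷3=12=l, 46→(46−10)÷3=12=l.

skill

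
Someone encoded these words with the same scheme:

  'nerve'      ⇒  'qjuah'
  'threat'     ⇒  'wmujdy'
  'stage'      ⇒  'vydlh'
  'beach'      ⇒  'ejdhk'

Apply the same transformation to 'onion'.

A repeating key of period 2 is used — shifts +3, +5 over and over.
For onion: o+3=r, n+5=s, i+3=l, o+5=t, n+3=q.

rsltq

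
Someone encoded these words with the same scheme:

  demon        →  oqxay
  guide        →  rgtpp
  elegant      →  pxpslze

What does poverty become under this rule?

aagqcfj

It's a Vigenère-style cipher with numeric key [11,12]: position i shifts by key[i mod 2].
For poverty: p+11=a, o+12=a, v+11=g, e+12=q, r+11=c, t+12=f, y+11=j.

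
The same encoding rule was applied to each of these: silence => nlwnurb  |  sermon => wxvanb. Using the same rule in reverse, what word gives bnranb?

Two steps: reverse the string, then apply a Caesar shift of +9.
Reversing it on bnranb: shift back: b−9=s, n−9=e, r−9=i, a−9=r, n−9=e, b−9=s → seires; then reverse → series.

series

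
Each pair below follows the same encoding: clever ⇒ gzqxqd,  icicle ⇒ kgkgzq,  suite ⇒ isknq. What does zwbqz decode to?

c(2)→g(6) and l(11)→z(25) fit y≡5x+22 (mod 26); the inverse of 5 mod 26 is 21. Each letter's alphabet position (a=0..z=25) is mapped through 5·x+22 mod 26 — an affine cipher.
Undoing it on zwbqz: z(25)→21·(25−22)≡11=l; w(22)→21·(22−22)≡0=a; b(1)→21·(1−22)≡1=b; q(16)→21·(16−22)≡4=e; z(25)→21·(25−22)≡11=l (all mod 26).

label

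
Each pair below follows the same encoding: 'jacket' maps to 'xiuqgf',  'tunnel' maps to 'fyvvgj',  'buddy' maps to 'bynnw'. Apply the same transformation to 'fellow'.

j(9)→x(23) and a(0)→i(8) fit y≡19x+8 (mod 26); the inverse of 19 mod 26 is 11. Treating letters as 0–25, the rule is x ↦ 19x + 8 (mod 26).
On fellow: f(5)→19·5+8≡25=z; e(4)→19·4+8≡6=g; l(11)→19·11+8≡9=j; l(11)→19·11+8≡9=j; o(14)→19·14+8≡14=o; w(22)→19·22+8≡10=k (all mod 26).

zgjjok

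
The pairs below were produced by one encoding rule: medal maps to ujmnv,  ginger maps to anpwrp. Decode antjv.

The output letters match the input read backwards, each shifted +9: medal reversed is ladem. Read the word backwards and shift each letter +9.
Decoding antjv: shift back: a−9=r, n−9=e, t−9=k, j−9=a, v−9=m → rekam; then reverse → maker.

maker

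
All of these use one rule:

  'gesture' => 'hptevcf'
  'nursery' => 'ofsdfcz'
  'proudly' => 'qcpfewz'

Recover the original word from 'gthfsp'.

The shifts repeat in a cycle of length 2: positions 0,1,… shift by +1, +11, then the pattern repeats.
Reversing it on gthfsp: g−1=f, t−11=i, h−1=g, f−11=u, s−1=r, p−11=e.

figure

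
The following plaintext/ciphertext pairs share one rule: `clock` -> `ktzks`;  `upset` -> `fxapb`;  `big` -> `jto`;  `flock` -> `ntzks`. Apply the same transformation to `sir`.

The shift depends on letter class: consonant c→k is +8, but vowel o→z is +11. The rule splits by letter class: vowels +11, consonants +8.
For sir: s(cons)+8=a, i(vowel)+11=t, r(cons)+8=z.

atz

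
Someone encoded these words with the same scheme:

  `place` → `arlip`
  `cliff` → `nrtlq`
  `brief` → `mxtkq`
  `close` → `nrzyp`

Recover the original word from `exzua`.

troop

A repeating key of period 2 is used — shifts +11, +6 over and over.
Decoding exzua: e−11=t, x−6=r, z−11=o, u−6=o, a−11=p.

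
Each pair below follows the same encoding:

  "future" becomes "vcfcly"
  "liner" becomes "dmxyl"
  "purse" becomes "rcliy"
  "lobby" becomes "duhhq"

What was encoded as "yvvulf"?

This is an affine cipher: with a=0,…,z=25, each position x becomes (23x+10) mod 26.
Decoding yvvulf: y(24)→17·(24−10)≡4=e; v(21)→17·(21−10)≡5=f; v(21)→17·(21−10)≡5=f; u(20)→17·(20−10)≡14=o; l(11)→17·(11−10)≡17=r; f(5)→17·(5−10)≡19=t (all mod 26).

effort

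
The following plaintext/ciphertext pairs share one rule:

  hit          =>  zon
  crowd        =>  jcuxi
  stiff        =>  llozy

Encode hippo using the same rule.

The output letters match the input read backwards, each shifted +6: hit reversed is tih. Two steps: reverse the string, then apply a Caesar shift of +6.
On hippo: reverse → oppih; then shift: o+6=u, p+6=v, p+6=v, i+6=o, h+6=n.

uvvon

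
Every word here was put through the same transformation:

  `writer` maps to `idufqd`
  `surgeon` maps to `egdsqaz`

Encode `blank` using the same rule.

nxmzw

Compare letters: w→i is +12, r→d is +12, i→u is +12 — a constant shift. This is a Caesar cipher with shift 12.
For blank: b+12=n, l+12=x, a+12=m, n+12=z, k+12=w.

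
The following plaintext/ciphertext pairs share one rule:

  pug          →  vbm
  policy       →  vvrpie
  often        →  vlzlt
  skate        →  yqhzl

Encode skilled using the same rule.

The shift depends on letter class: consonant p→v is +6, but vowel u→b is +7. The rule splits by letter class: vowels +7, consonants +6.
On skilled: s(cons)+6=y, k(cons)+6=q, i(vowel)+7=p, l(cons)+6=r, l(cons)+6=r, e(vowel)+7=l, d(cons)+6=j.

yqprrlj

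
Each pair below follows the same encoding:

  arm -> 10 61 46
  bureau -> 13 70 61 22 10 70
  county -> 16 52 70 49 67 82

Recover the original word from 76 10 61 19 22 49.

warden

With a=1..z=26, the number is 3·pos + 7.
Reversing it on 76 10 61 19 22 49: 76→(76−7)÷3=23=w, 10→(10−7)÷3=1=a, 61→(61−7)÷3=18=r, 19→(19−7)÷3=4=d, 22→(22−7)÷3=5=e, 49→(49−7)÷3=14=n.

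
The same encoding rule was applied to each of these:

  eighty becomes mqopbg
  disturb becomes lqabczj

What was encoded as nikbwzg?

It's a constant shift of +8 (ROT8).
Reversing it on nikbwzg: n−8=f, i−8=a, k−8=c, b−8=t, w−8=o, z−8=r, g−8=y.

factory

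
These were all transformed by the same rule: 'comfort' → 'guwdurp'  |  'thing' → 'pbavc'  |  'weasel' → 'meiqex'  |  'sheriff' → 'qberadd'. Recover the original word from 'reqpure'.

Each letter's alphabet position (a=0..z=25) is mapped through 25·x+8 mod 26 — an affine cipher.
Reversing it on reqpure: r(17)→25·(17−8)≡17=r; e(4)→25·(4−8)≡4=e; q(16)→25·(16−8)≡18=s; p(15)→25·(15−8)≡19=t; u(20)→25·(20−8)≡14=o; r(17)→25·(17−8)≡17=r; e(4)→25·(4−8)≡4=e (all mod 26).

restore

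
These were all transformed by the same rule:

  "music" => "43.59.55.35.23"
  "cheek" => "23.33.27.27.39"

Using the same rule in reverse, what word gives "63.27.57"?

wet

The formula is n = 2×(alphabet index, a=1) + 17.
Reversing it on 63.27.57: 63→(63−17)÷2=23=w, 27→(27−17)÷2=5=e, 57→(57−17)÷2=20=t.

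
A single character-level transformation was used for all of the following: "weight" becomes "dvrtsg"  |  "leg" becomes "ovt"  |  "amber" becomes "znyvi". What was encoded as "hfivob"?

Each pair mirrors across the alphabet (w↔d, e↔v, i↔r): positions sum to 25. Letters are reflected about the middle of the alphabet (position → 25−position): Atbash.
Reversing it on hfivob: h↔s, f↔u, i↔r, v↔e, o↔l, b↔y.

surely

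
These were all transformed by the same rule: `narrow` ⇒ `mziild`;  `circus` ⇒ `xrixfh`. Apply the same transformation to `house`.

slfhv

Each pair mirrors across the alphabet (n↔m, a↔z, r↔i): positions sum to 25. This is the alphabet-reversal cipher (Atbash): a becomes z, b becomes y, etc.
On house: h↔s, o↔l, u↔f, s↔h, e↔v.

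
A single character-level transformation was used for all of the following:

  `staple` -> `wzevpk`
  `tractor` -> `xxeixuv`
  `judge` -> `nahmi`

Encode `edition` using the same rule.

The shifts repeat in a cycle of length 2: positions 0,1,… shift by +4, +6, then the pattern repeats.
On edition: e+4=i, d+6=j, i+4=m, t+6=z, i+4=m, o+6=u, n+4=r.

ijmzmur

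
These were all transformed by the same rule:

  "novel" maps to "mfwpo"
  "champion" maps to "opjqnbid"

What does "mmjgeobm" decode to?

landfill

The output letters match the input read backwards, each shifted +1: novel reversed is levon. Two steps: reverse the string, then apply a Caesar shift of +1.
Decoding mmjgeobm: shift back: m−1=l, m−1=l, j−1=i, g−1=f, e−1=d, o−1=n, b−1=a, m−1=l → llifdnal; then reverse → landfill.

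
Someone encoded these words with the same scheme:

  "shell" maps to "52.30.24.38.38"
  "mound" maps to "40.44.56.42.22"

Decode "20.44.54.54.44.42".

With a=1..z=26, the number is 2·pos + 14.
Undoing it on 20.44.54.54.44.42: 20→(20−14)÷2=3=c, 44→(44−14)÷2=15=o, 54→(54−14)÷2=20=t, 54→(54−14)÷2=20=t, 44→(44−14)÷2=15=o, 42→(42−14)÷2=14=n.

cotton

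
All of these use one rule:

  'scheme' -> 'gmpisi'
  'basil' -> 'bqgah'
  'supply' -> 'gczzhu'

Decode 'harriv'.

Each letter's alphabet position (a=0..z=25) is mapped through 11·x+16 mod 26 — an affine cipher.
Undoing it on harriv: h(7)→19·(7−16)≡11=l; a(0)→19·(0−16)≡8=i; r(17)→19·(17−16)≡19=t; r(17)→19·(17−16)≡19=t; i(8)→19·(8−16)≡4=e; v(21)→19·(21−16)≡17=r (all mod 26).

litter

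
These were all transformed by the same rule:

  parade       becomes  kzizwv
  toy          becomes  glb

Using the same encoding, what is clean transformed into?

Each pair mirrors across the alphabet (p↔k, a↔z, r↔i): positions sum to 25. Each letter is replaced by its mirror in the alphabet: a↔z, b↔y, c↔x, and so on (the Atbash cipher).
Applying it to clean: c↔x, l↔o, e↔v, a↔z, n↔m.

xovzm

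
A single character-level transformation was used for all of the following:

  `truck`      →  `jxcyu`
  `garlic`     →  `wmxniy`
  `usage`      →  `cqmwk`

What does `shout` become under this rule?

qpscj

t(19)→j(9) and r(17)→x(23) fit y≡19x+12 (mod 26); the inverse of 19 mod 26 is 11. This is an affine cipher: with a=0,…,z=25, each position x becomes (19x+12) mod 26.
Applying it to shout: s(18)→19·18+12≡16=q; h(7)→19·7+12≡15=p; o(14)→19·14+12≡18=s; u(20)→19·20+12≡2=c; t(19)→19·19+12≡9=j (all mod 26).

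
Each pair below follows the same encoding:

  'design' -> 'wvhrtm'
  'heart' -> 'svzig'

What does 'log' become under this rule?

Each pair mirrors across the alphabet (d↔w, e↔v, s↔h): positions sum to 25. Letters are reflected about the middle of the alphabet (position → 25−position): Atbash.
For log: l↔o, o↔l, g↔t.

olt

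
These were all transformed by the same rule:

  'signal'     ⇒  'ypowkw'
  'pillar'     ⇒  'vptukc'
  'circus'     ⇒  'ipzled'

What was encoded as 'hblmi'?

buddy

In signal: s→y is +6, i→p is +7, g→o is +8, n→w is +9 — the shift increases by 1 each position. The shift increases by 1 at each position, starting from +6: 6, 7, 8, ….
Reversing it on hblmi: h−6=b, b−7=u, l−8=d, m−9=d, i−10=y.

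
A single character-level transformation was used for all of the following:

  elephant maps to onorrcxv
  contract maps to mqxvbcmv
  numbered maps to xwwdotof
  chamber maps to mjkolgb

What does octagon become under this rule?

yedcqqx

Shifts by position in elephant: pos 0: e→o (+10), pos 1: l→n (+2), pos 2: e→o (+10), pos 3: p→r (+2) — repeating every 2. The shifts repeat in a cycle of length 2: positions 0,1,… shift by +10, +2, then the pattern repeats.
For octagon: o+10=y, c+2=e, t+10=d, a+2=c, g+10=q, o+2=q, n+10=x.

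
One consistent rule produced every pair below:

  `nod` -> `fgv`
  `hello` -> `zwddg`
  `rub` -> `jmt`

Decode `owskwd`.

weasel

This is a Caesar cipher with shift 18.
Undoing it on owskwd: o−18=w, w−18=e, s−18=a, k−18=s, w−18=e, d−18=l.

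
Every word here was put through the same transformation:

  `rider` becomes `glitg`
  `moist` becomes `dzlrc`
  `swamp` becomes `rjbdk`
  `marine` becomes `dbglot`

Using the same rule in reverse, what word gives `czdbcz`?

tomato

This is an affine cipher: with a=0,…,z=25, each position x becomes (11x+1) mod 26.
Reversing it on czdbcz: c(2)→19·(2−1)≡19=t; z(25)→19·(25−1)≡14=o; d(3)→19·(3−1)≡12=m; b(1)→19·(1−1)≡0=a; c(2)→19·(2−1)≡19=t; z(25)→19·(25−1)≡14=o (all mod 26).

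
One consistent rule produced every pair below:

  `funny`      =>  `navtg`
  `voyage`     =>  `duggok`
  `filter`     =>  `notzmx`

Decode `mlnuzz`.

Shifts by position in funny: pos 0: f→n (+8), pos 1: u→a (+6), pos 2: n→v (+8), pos 3: n→t (+6) — repeating every 2. The shifts repeat in a cycle of length 2: positions 0,1,… shift by +8, +6, then the pattern repeats.
Reversing it on mlnuzz: m−8=e, l−6=f, n−8=f, u−6=o, z−8=r, z−6=t.

effort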